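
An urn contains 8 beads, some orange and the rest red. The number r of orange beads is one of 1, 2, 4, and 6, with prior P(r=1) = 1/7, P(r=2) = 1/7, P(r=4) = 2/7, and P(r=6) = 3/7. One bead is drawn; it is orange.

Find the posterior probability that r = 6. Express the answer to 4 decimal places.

The likelihood of this draw under each hypothesis: P(data | r = 1) = (1/8) = 1/8; P(data | r = 2) = (2/8) = 1/4; P(data | r = 4) = (4/8) = 1/2; P(data | r = 6) = (6/8) = 3/4.
Multiplying each by its prior: 1/7 · 1/8 = 1/56, 1/7 · 1/4 = 1/28, 2/7 · 1/2 = 1/7, 3/7 · 3/4 = 9/28; summing to 29/56.
Therefore the posterior P(r = 6 | data) = (9/28) / (29/56) = 18/29.

0.6207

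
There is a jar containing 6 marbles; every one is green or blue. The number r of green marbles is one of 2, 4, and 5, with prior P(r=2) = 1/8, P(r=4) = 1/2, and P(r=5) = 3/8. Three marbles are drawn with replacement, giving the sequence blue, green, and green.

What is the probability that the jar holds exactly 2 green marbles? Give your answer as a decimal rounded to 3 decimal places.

Under each hypothesis, the probability of the observed sequence is: P(data | r = 2) = (4/6)(2/6)(2/6) = 2/27; P(data | r = 4) = (2/6)(4/6)(4/6) = 4/27; P(data | r = 5) = (1/6)(5/6)(5/6) = 25/216.
Multiplying each by its prior: 1/8 · 2/27 = 1/108, 1/2 · 4/27 = 2/27, 3/8 · 25/216 = 25/576; summing to 73/576.
So P(r = 2 | data) = (1/108) / (73/576) = 16/219.

0.073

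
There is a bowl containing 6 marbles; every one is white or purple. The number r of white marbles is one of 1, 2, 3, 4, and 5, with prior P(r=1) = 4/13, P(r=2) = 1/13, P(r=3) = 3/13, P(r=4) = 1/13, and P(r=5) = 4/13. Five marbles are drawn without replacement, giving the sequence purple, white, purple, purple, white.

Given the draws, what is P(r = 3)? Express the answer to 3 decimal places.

0.692

Under each hypothesis, the probability of the observed sequence is: P(data | r = 1) = (5/6)(1/5)(4/4)(3/3)(0/2) = 0; P(data | r = 2) = (4/6)(2/5)(3/4)(2/3)(1/2) = 1/15; P(data | r = 3) = (3/6)(3/5)(2/4)(1/3)(2/2) = 1/20; P(data | r = 4) = (2/6)(4/5)(1/4)(0/3) = 0; P(data | r = 5) = (1/6)(5/5)(0/4) = 0.
Multiplying each by its prior: 4/13 · 0 = 0, 1/13 · 1/15 = 1/195, 3/13 · 1/20 = 3/260, 1/13 · 0 = 0, 4/13 · 0 = 0; summing to 1/60.
By Bayes' rule, P(r = 3 | data) = (3/260) / (1/60) = 9/13.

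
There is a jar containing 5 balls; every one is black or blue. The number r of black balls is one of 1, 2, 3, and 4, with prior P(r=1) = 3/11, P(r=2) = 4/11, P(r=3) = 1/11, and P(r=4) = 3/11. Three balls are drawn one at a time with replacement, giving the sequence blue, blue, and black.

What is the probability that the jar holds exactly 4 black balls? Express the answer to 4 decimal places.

0.0833

Under each hypothesis, the probability of the observed sequence is: P(data | r = 1) = (4/5)(4/5)(1/5) = 0.128; P(data | r = 2) = (3/5)(3/5)(2/5) = 0.144; P(data | r = 3) = (2/5)(2/5)(3/5) = 0.096; P(data | r = 4) = (1/5)(1/5)(4/5) = 0.032.
Multiplying each by its prior: 3/11 · 0.128 = 0.034909, 4/11 · 0.144 = 0.052364, 1/11 · 0.096 = 0.0087273, 3/11 · 0.032 = 0.0087273; these sum to 0.10473.
Therefore the posterior P(r = 4 | data) = (0.0087273) / (0.10473) = 0.083333.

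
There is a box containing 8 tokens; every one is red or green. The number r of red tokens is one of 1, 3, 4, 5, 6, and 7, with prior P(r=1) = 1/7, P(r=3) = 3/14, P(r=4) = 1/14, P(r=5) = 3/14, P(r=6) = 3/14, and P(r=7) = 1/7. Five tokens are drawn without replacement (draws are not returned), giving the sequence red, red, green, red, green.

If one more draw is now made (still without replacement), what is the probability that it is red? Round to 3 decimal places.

Compute the likelihood of the observed sequence for each case: P(data | r = 1) = (1/8)(0/7) = 0; P(data | r = 3) = (3/8)(2/7)(5/6)(1/5)(4/4) = 0.017857; P(data | r = 4) = (4/8)(3/7)(4/6)(2/5)(3/4) = 0.042857; P(data | r = 5) = (5/8)(4/7)(3/6)(3/5)(2/4) = 0.053571; P(data | r = 6) = (6/8)(5/7)(2/6)(4/5)(1/4) = 0.035714; P(data | r = 7) = (7/8)(6/7)(1/6)(5/5)(0/4) = 0.
Multiplying each by its prior: 1/7 · 0 = 0, 3/14 · 0.017857 = 0.0038265, 1/14 · 0.042857 = 0.0030612, 3/14 · 0.053571 = 0.01148, 3/14 · 0.035714 = 0.0076531, 1/7 · 0 = 0; these sum to 0.02602.
The posterior is then P(r = 1 | data) = 0, P(r = 3 | data) = 0.14706, P(r = 4 | data) = 0.11765, P(r = 5 | data) = 0.44118, P(r = 6 | data) = 0.29412, P(r = 7 | data) = 0.
The predictive probability is P(red next | data) = (0)(0.14706) + (1/3)(0.11765) + (2/3)(0.44118) + (1)(0.29412) = 0.62745.

0.627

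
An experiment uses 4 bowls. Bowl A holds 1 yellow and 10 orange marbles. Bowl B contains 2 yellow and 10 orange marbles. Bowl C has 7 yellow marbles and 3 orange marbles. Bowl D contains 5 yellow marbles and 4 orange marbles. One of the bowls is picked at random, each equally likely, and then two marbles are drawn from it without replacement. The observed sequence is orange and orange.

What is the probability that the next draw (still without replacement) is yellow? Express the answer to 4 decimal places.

Compute the likelihood of the observed sequence for each case: P(data | bowl A) = (10/11)(9/10) = 9/11; P(data | bowl B) = (10/12)(9/11) = 15/22; P(data | bowl C) = (3/10)(2/9) = 1/15; P(data | bowl D) = (4/9)(3/8) = 1/6.
Weighting by the prior gives 1/4 · 9/11 = 9/44, 1/4 · 15/22 = 15/88, 1/4 · 1/15 = 1/60, 1/4 · 1/6 = 1/24; with total 13/30.
Normalising, the posterior is P(bowl A | data) = 0.47203, P(bowl B | data) = 0.39336, P(bowl C | data) = 0.038462, P(bowl D | data) = 0.096154.
So P(yellow next | data) = Σ P(yellow next | H) P(H | data) = (1/9)(0.47203) + (1/5)(0.39336) + (7/8)(0.038462) + (5/7)(0.096154) = 0.23345.

0.2335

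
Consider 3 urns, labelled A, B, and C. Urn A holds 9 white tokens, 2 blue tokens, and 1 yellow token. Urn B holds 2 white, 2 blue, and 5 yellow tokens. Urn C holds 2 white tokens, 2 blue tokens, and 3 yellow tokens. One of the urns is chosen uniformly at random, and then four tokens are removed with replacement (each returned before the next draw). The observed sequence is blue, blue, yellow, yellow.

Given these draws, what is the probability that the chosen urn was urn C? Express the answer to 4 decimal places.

Under each hypothesis, the probability of the observed sequence is: P(data | urn A) = (2/12)(2/12)(1/12)(1/12) = 0.0001929; P(data | urn B) = (2/9)(2/9)(5/9)(5/9) = 0.015242; P(data | urn C) = (2/7)(2/7)(3/7)(3/7) = 0.014994.
Weighting by the prior gives 1/3 · 0.0001929 = 6.43e-05, 1/3 · 0.015242 = 0.0050805, 1/3 · 0.014994 = 0.0049979; summing to 0.010143.
So P(urn C | data) = (0.0049979) / (0.010143) = 0.49276.

0.4928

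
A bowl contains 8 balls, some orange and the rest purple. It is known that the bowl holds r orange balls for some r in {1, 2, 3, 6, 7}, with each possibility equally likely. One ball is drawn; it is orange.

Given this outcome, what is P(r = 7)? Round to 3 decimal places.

0.368

The likelihood of this draw under each hypothesis: P(data | r = 1) = (1/8) = 1/8; P(data | r = 2) = (2/8) = 1/4; P(data | r = 3) = (3/8) = 3/8; P(data | r = 6) = (6/8) = 3/4; P(data | r = 7) = (7/8) = 7/8.
Multiplying each by its prior: 1/5 · 1/8 = 1/40, 1/5 · 1/4 = 1/20, 1/5 · 3/8 = 3/40, 1/5 · 3/4 = 3/20, 1/5 · 7/8 = 7/40; summing to 19/40.
Hence P(r = 7 | data) = (7/40) / (19/40) = 7/19.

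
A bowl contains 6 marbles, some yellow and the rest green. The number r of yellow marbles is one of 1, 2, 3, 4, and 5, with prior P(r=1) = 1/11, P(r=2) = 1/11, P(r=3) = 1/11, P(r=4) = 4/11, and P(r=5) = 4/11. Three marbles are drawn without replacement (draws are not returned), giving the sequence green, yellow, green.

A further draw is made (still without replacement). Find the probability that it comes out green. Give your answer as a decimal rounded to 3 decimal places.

For each hypothesis, P(data | H) works out to: P(data | r = 1) = (5/6)(1/5)(4/4) = 1/6; P(data | r = 2) = (4/6)(2/5)(3/4) = 1/5; P(data | r = 3) = (3/6)(3/5)(2/4) = 3/20; P(data | r = 4) = (2/6)(4/5)(1/4) = 1/15; P(data | r = 5) = (1/6)(5/5)(0/4) = 0.
Multiplying each by its prior: 1/11 · 1/6 = 1/66, 1/11 · 1/5 = 1/55, 1/11 · 3/20 = 3/220, 4/11 · 1/15 = 4/165, 4/11 · 0 = 0; these sum to 47/660.
Normalising, the posterior is P(r = 1 | data) = 10/47, P(r = 2 | data) = 12/47, P(r = 3 | data) = 9/47, P(r = 4 | data) = 16/47, P(r = 5 | data) = 0.
So P(green next | data) = Σ P(green next | H) P(H | data) = (1)(10/47) + (2/3)(12/47) + (1/3)(9/47) + (0)(16/47) = 21/47.

0.447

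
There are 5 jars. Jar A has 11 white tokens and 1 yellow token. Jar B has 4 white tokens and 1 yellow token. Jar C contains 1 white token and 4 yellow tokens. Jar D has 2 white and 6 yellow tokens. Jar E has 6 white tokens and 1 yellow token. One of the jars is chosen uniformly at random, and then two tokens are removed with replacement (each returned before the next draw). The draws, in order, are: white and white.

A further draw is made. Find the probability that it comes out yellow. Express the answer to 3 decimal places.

Under each hypothesis, the probability of the observed sequence is: P(data | jar A) = (11/12)(11/12) = 0.84028; P(data | jar B) = (4/5)(4/5) = 0.64; P(data | jar C) = (1/5)(1/5) = 0.04; P(data | jar D) = (2/8)(2/8) = 0.0625; P(data | jar E) = (6/7)(6/7) = 0.73469.
Multiplying each by its prior: 1/5 · 0.84028 = 0.16806, 1/5 · 0.64 = 0.128, 1/5 · 0.04 = 0.008, 1/5 · 0.0625 = 0.0125, 1/5 · 0.73469 = 0.14694; summing to 0.46349.
The posterior is then P(jar A | data) = 0.36258, P(jar B | data) = 0.27616, P(jar C | data) = 0.01726, P(jar D | data) = 0.026969, P(jar E | data) = 0.31702.
Averaging over the posterior, P(yellow next | data) = (1/12)(0.36258) + (1/5)(0.27616) + (4/5)(0.01726) + (3/4)(0.026969) + (1/7)(0.31702) = 0.16477.

0.165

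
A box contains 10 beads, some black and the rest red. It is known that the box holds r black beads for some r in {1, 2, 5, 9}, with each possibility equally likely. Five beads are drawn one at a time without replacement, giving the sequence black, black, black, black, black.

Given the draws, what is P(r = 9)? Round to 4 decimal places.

For each hypothesis, P(data | H) works out to: P(data | r = 1) = (1/10)(0/9) = 0; P(data | r = 2) = (2/10)(1/9)(0/8) = 0; P(data | r = 5) = (5/10)(4/9)(3/8)(2/7)(1/6) = 0.0039683; P(data | r = 9) = (9/10)(8/9)(7/8)(6/7)(5/6) = 0.5.
Multiplying each by its prior: 1/4 · 0 = 0, 1/4 · 0 = 0, 1/4 · 0.0039683 = 0.00099206, 1/4 · 0.5 = 0.125; summing to 0.12599.
So P(r = 9 | data) = (0.125) / (0.12599) = 0.99213.

0.9921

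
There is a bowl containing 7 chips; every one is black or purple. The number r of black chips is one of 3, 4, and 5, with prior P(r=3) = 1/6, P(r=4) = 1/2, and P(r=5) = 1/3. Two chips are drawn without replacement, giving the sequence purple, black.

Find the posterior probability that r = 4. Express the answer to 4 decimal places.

0.5294

Compute the likelihood of the observed sequence for each case: P(data | r = 3) = (4/7)(3/6) = 2/7; P(data | r = 4) = (3/7)(4/6) = 2/7; P(data | r = 5) = (2/7)(5/6) = 5/21.
Multiplying each by its prior: 1/6 · 2/7 = 1/21, 1/2 · 2/7 = 1/7, 1/3 · 5/21 = 5/63; these sum to 17/63.
By Bayes' rule, P(r = 4 | data) = (1/7) / (17/63) = 9/17.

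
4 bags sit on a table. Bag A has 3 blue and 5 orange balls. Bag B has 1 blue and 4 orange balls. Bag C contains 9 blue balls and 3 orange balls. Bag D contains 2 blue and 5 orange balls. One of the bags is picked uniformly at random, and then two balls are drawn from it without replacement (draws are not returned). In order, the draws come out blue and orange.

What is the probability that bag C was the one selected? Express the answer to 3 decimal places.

0.225

Under each hypothesis, the probability of the observed sequence is: P(data | bag A) = (3/8)(5/7) = 0.26786; P(data | bag B) = (1/5)(4/4) = 0.2; P(data | bag C) = (9/12)(3/11) = 0.20455; P(data | bag D) = (2/7)(5/6) = 0.2381.
Multiplying each by its prior: 1/4 · 0.26786 = 0.066964, 1/4 · 0.2 = 0.05, 1/4 · 0.20455 = 0.051136, 1/4 · 0.2381 = 0.059524; these sum to 0.22762.
So P(bag C | data) = (0.051136) / (0.22762) = 0.22465.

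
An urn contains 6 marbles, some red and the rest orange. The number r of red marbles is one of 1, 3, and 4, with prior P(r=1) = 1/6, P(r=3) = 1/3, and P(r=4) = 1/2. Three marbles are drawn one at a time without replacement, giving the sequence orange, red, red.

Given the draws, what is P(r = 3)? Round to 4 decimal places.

The likelihood of the observed sequence under each hypothesis: P(data | r = 1) = (5/6)(1/5)(0/4) = 0; P(data | r = 3) = (3/6)(3/5)(2/4) = 3/20; P(data | r = 4) = (2/6)(4/5)(3/4) = 1/5.
Weighting by the prior gives 1/6 · 0 = 0, 1/3 · 3/20 = 1/20, 1/2 · 1/5 = 1/10; these sum to 3/20.
So P(r = 3 | data) = (1/20) / (3/20) = 1/3.

0.3333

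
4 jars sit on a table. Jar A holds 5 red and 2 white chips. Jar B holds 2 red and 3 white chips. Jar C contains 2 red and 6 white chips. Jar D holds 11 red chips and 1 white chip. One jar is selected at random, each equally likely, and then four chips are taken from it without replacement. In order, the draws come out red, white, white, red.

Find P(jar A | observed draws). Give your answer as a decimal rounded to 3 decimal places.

The likelihood of the observed sequence under each hypothesis: P(data | jar A) = (5/7)(2/6)(1/5)(4/4) = 1/21; P(data | jar B) = (2/5)(3/4)(2/3)(1/2) = 1/10; P(data | jar C) = (2/8)(6/7)(5/6)(1/5) = 1/28; P(data | jar D) = (11/12)(1/11)(0/10) = 0.
The prior-weighted likelihoods are 1/4 · 1/21 = 1/84, 1/4 · 1/10 = 1/40, 1/4 · 1/28 = 1/112, 1/4 · 0 = 0; summing to 11/240.
Hence P(jar A | data) = (1/84) / (11/240) = 20/77.

0.260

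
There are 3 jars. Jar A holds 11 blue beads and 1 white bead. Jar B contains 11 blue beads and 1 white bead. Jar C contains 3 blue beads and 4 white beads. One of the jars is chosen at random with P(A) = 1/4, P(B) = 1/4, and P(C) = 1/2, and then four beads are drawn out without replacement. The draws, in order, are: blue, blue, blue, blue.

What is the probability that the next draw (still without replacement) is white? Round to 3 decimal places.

0.125

The likelihood of the observed sequence under each hypothesis: P(data | jar A) = (11/12)(10/11)(9/10)(8/9) = 2/3; P(data | jar B) = (11/12)(10/11)(9/10)(8/9) = 2/3; P(data | jar C) = (3/7)(2/6)(1/5)(0/4) = 0.
Multiplying each by its prior: 1/4 · 2/3 = 1/6, 1/4 · 2/3 = 1/6, 1/2 · 0 = 0; with total 1/3.
Normalising, the posterior is P(jar A | data) = 1/2, P(jar B | data) = 1/2, P(jar C | data) = 0.
The predictive probability is P(white next | data) = (1/8)(1/2) + (1/8)(1/2) = 1/8.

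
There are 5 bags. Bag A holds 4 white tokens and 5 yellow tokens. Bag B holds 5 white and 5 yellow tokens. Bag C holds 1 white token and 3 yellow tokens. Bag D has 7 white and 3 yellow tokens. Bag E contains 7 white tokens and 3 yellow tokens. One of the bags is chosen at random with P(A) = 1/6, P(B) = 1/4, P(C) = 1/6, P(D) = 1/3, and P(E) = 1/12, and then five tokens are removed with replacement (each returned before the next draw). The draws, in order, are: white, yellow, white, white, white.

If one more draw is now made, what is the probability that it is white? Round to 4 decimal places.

Compute the likelihood of the observed sequence for each case: P(data | bag A) = (4/9)(5/9)(4/9)(4/9)(4/9) = 0.021677; P(data | bag B) = (5/10)(5/10)(5/10)(5/10)(5/10) = 0.03125; P(data | bag C) = (1/4)(3/4)(1/4)(1/4)(1/4) = 0.0029297; P(data | bag D) = (7/10)(3/10)(7/10)(7/10)(7/10) = 0.07203; P(data | bag E) = (7/10)(3/10)(7/10)(7/10)(7/10) = 0.07203.
Weighting by the prior gives 1/6 · 0.021677 = 0.0036128, 1/4 · 0.03125 = 0.0078125, 1/6 · 0.0029297 = 0.00048828, 1/3 · 0.07203 = 0.02401, 1/12 · 0.07203 = 0.0060025; with total 0.041926.
Dividing through by the total gives posterior P(bag A | data) = 0.086171, P(bag B | data) = 0.18634, P(bag C | data) = 0.011646, P(bag D | data) = 0.57267, P(bag E | data) = 0.14317.
The predictive probability is P(white next | data) = (4/9)(0.086171) + (1/2)(0.18634) + (1/4)(0.011646) + (7/10)(0.57267) + (7/10)(0.14317) = 0.63547.

0.6355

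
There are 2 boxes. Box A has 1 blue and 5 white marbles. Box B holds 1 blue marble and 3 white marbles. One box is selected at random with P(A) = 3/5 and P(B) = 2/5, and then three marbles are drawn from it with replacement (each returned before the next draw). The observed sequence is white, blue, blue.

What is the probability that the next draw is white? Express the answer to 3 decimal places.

0.785

Compute the likelihood of the observed sequence for each case: P(data | box A) = (5/6)(1/6)(1/6) = 0.023148; P(data | box B) = (3/4)(1/4)(1/4) = 0.046875.
Weighting by the prior gives 3/5 · 0.023148 = 0.013889, 2/5 · 0.046875 = 0.01875; with total 0.032639.
Normalising, the posterior is P(box A | data) = 0.42553, P(box B | data) = 0.57447.
Averaging over the posterior, P(white next | data) = (5/6)(0.42553) + (3/4)(0.57447) = 0.78546.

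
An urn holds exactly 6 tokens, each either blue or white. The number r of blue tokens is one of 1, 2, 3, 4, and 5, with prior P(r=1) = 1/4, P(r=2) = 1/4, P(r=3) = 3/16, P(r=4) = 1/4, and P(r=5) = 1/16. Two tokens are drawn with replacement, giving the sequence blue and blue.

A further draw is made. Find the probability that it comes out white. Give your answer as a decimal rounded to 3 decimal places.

For each hypothesis, P(data | H) works out to: P(data | r = 1) = (1/6)(1/6) = 1/36; P(data | r = 2) = (2/6)(2/6) = 1/9; P(data | r = 3) = (3/6)(3/6) = 1/4; P(data | r = 4) = (4/6)(4/6) = 4/9; P(data | r = 5) = (5/6)(5/6) = 25/36.
Multiplying each by its prior: 1/4 · 1/36 = 1/144, 1/4 · 1/9 = 1/36, 3/16 · 1/4 = 3/64, 1/4 · 4/9 = 1/9, 1/16 · 25/36 = 25/576; these sum to 17/72.
Normalising, the posterior is P(r = 1 | data) = 1/34, P(r = 2 | data) = 2/17, P(r = 3 | data) = 27/136, P(r = 4 | data) = 8/17, P(r = 5 | data) = 25/136.
So P(white next | data) = Σ P(white next | H) P(H | data) = (5/6)(1/34) + (2/3)(2/17) + (1/2)(27/136) + (1/3)(8/17) + (1/6)(25/136) = 53/136.

0.390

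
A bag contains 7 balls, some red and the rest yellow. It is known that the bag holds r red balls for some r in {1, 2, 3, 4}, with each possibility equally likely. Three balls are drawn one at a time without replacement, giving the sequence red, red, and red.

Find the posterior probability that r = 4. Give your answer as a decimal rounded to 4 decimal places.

0.8000

The likelihood of the observed sequence under each hypothesis: P(data | r = 1) = (1/7)(0/6) = 0; P(data | r = 2) = (2/7)(1/6)(0/5) = 0; P(data | r = 3) = (3/7)(2/6)(1/5) = 1/35; P(data | r = 4) = (4/7)(3/6)(2/5) = 4/35.
The prior-weighted likelihoods are 1/4 · 0 = 0, 1/4 · 0 = 0, 1/4 · 1/35 = 1/140, 1/4 · 4/35 = 1/35; summing to 1/28.
Hence P(r = 4 | data) = (1/35) / (1/28) = 4/5.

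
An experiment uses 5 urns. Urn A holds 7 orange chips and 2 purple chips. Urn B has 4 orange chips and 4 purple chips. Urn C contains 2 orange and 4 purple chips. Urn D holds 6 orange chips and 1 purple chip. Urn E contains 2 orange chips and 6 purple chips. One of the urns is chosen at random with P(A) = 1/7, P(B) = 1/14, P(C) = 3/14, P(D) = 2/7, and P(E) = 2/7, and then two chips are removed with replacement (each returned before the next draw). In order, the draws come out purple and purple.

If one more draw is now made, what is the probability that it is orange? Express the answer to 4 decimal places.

For each hypothesis, P(data | H) works out to: P(data | urn A) = (2/9)(2/9) = 0.049383; P(data | urn B) = (4/8)(4/8) = 0.25; P(data | urn C) = (4/6)(4/6) = 0.44444; P(data | urn D) = (1/7)(1/7) = 0.020408; P(data | urn E) = (6/8)(6/8) = 0.5625.
Weighting by the prior gives 1/7 · 0.049383 = 0.0070547, 1/14 · 0.25 = 0.017857, 3/14 · 0.44444 = 0.095238, 2/7 · 0.020408 = 0.0058309, 2/7 · 0.5625 = 0.16071; with total 0.2867.
Dividing through by the total gives posterior P(urn A | data) = 0.024607, P(urn B | data) = 0.062286, P(urn C | data) = 0.33219, P(urn D | data) = 0.020338, P(urn E | data) = 0.56058.
The predictive probability is P(orange next | data) = (7/9)(0.024607) + (1/2)(0.062286) + (1/3)(0.33219) + (6/7)(0.020338) + (1/4)(0.56058) = 0.31859.

0.3186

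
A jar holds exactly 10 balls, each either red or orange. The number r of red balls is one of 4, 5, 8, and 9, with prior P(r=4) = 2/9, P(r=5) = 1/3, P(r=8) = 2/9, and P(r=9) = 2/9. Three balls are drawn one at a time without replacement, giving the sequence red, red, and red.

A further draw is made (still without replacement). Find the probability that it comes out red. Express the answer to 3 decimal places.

Compute the likelihood of the observed sequence for each case: P(data | r = 4) = (4/10)(3/9)(2/8) = 1/30; P(data | r = 5) = (5/10)(4/9)(3/8) = 1/12; P(data | r = 8) = (8/10)(7/9)(6/8) = 7/15; P(data | r = 9) = (9/10)(8/9)(7/8) = 7/10.
Multiplying each by its prior: 2/9 · 1/30 = 1/135, 1/3 · 1/12 = 1/36, 2/9 · 7/15 = 14/135, 2/9 · 7/10 = 7/45; these sum to 53/180.
Normalising, the posterior is P(r = 4 | data) = 0.025157, P(r = 5 | data) = 0.09434, P(r = 8 | data) = 0.3522, P(r = 9 | data) = 0.5283.
Averaging over the posterior, P(red next | data) = (1/7)(0.025157) + (2/7)(0.09434) + (5/7)(0.3522) + (6/7)(0.5283) = 0.73495.

0.735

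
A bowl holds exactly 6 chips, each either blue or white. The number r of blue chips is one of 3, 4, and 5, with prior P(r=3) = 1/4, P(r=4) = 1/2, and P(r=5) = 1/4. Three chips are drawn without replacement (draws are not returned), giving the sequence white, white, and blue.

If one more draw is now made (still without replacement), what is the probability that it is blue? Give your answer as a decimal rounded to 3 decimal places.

0.824

For each hypothesis, P(data | H) works out to: P(data | r = 3) = (3/6)(2/5)(3/4) = 3/20; P(data | r = 4) = (2/6)(1/5)(4/4) = 1/15; P(data | r = 5) = (1/6)(0/5) = 0.
Multiplying each by its prior: 1/4 · 3/20 = 3/80, 1/2 · 1/15 = 1/30, 1/4 · 0 = 0; these sum to 17/240.
The posterior is then P(r = 3 | data) = 9/17, P(r = 4 | data) = 8/17, P(r = 5 | data) = 0.
Averaging over the posterior, P(blue next | data) = (2/3)(9/17) + (1)(8/17) = 14/17.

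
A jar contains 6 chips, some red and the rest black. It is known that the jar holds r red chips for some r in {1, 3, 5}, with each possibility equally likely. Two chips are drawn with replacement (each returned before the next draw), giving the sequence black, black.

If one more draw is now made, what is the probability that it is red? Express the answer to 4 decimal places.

Compute the likelihood of the observed sequence for each case: P(data | r = 1) = (5/6)(5/6) = 25/36; P(data | r = 3) = (3/6)(3/6) = 1/4; P(data | r = 5) = (1/6)(1/6) = 1/36.
The prior-weighted likelihoods are 1/3 · 25/36 = 25/108, 1/3 · 1/4 = 1/12, 1/3 · 1/36 = 1/108; with total 35/108.
Normalising, the posterior is P(r = 1 | data) = 5/7, P(r = 3 | data) = 9/35, P(r = 5 | data) = 1/35.
Averaging over the posterior, P(red next | data) = (1/6)(5/7) + (1/2)(9/35) + (5/6)(1/35) = 19/70.

0.2714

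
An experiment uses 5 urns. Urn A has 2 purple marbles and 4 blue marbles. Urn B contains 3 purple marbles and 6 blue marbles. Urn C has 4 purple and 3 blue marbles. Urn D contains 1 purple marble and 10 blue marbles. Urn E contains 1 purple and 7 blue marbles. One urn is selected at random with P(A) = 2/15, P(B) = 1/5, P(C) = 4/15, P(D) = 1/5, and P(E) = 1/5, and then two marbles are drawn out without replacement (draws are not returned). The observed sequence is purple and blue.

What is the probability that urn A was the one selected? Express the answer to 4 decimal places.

0.1735

Under each hypothesis, the probability of the observed sequence is: P(data | urn A) = (2/6)(4/5) = 0.26667; P(data | urn B) = (3/9)(6/8) = 0.25; P(data | urn C) = (4/7)(3/6) = 0.28571; P(data | urn D) = (1/11)(10/10) = 0.090909; P(data | urn E) = (1/8)(7/7) = 0.125.
The prior-weighted likelihoods are 2/15 · 0.26667 = 0.035556, 1/5 · 0.25 = 0.05, 4/15 · 0.28571 = 0.07619, 1/5 · 0.090909 = 0.018182, 1/5 · 0.125 = 0.025; these sum to 0.20493.
Therefore the posterior P(urn A | data) = (0.035556) / (0.20493) = 0.1735.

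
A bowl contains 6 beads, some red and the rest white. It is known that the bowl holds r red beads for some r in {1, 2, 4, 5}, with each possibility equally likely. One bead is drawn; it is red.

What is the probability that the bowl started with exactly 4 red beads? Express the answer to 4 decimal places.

0.3333

For each hypothesis, P(data | H) works out to: P(data | r = 1) = (1/6) = 1/6; P(data | r = 2) = (2/6) = 1/3; P(data | r = 4) = (4/6) = 2/3; P(data | r = 5) = (5/6) = 5/6.
Weighting by the prior gives 1/4 · 1/6 = 1/24, 1/4 · 1/3 = 1/12, 1/4 · 2/3 = 1/6, 1/4 · 5/6 = 5/24; these sum to 1/2.
So P(r = 4 | data) = (1/6) / (1/2) = 1/3.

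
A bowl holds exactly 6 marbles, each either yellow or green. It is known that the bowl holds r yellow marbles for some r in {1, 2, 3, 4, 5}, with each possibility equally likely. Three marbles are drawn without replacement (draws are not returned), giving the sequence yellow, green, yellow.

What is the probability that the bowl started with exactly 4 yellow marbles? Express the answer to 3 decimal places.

Compute the likelihood of the observed sequence for each case: P(data | r = 1) = (1/6)(5/5)(0/4) = 0; P(data | r = 2) = (2/6)(4/5)(1/4) = 1/15; P(data | r = 3) = (3/6)(3/5)(2/4) = 3/20; P(data | r = 4) = (4/6)(2/5)(3/4) = 1/5; P(data | r = 5) = (5/6)(1/5)(4/4) = 1/6.
Weighting by the prior gives 1/5 · 0 = 0, 1/5 · 1/15 = 1/75, 1/5 · 3/20 = 3/100, 1/5 · 1/5 = 1/25, 1/5 · 1/6 = 1/30; summing to 7/60.
Therefore the posterior P(r = 4 | data) = (1/25) / (7/60) = 12/35.

0.343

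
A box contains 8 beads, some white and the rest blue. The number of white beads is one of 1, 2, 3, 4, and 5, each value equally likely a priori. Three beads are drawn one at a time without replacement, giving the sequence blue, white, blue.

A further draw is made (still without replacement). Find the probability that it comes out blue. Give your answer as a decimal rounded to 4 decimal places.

Compute the likelihood of the observed sequence for each case: P(data | r = 1) = (7/8)(1/7)(6/6) = 1/8; P(data | r = 2) = (6/8)(2/7)(5/6) = 5/28; P(data | r = 3) = (5/8)(3/7)(4/6) = 5/28; P(data | r = 4) = (4/8)(4/7)(3/6) = 1/7; P(data | r = 5) = (3/8)(5/7)(2/6) = 5/56.
Weighting by the prior gives 1/5 · 1/8 = 1/40, 1/5 · 5/28 = 1/28, 1/5 · 5/28 = 1/28, 1/5 · 1/7 = 1/35, 1/5 · 5/56 = 1/56; with total 1/7.
Dividing through by the total gives posterior P(r = 1 | data) = 7/40, P(r = 2 | data) = 1/4, P(r = 3 | data) = 1/4, P(r = 4 | data) = 1/5, P(r = 5 | data) = 1/8.
So P(blue next | data) = Σ P(blue next | H) P(H | data) = (1)(7/40) + (4/5)(1/4) + (3/5)(1/4) + (2/5)(1/5) + (1/5)(1/8) = 63/100.

0.6300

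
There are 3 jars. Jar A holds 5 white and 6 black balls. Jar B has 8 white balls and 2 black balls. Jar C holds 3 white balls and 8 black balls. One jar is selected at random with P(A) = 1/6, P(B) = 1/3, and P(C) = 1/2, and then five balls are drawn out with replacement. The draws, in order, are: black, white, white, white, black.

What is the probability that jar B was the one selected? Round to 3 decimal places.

0.405

Under each hypothesis, the probability of the observed sequence is: P(data | jar A) = (6/11)(5/11)(5/11)(5/11)(6/11) = 0.027941; P(data | jar B) = (2/10)(8/10)(8/10)(8/10)(2/10) = 0.02048; P(data | jar C) = (8/11)(3/11)(3/11)(3/11)(8/11) = 0.01073.
The prior-weighted likelihoods are 1/6 · 0.027941 = 0.0046569, 1/3 · 0.02048 = 0.0068267, 1/2 · 0.01073 = 0.0053648; summing to 0.016848.
Hence P(jar B | data) = (0.0068267) / (0.016848) = 0.40518.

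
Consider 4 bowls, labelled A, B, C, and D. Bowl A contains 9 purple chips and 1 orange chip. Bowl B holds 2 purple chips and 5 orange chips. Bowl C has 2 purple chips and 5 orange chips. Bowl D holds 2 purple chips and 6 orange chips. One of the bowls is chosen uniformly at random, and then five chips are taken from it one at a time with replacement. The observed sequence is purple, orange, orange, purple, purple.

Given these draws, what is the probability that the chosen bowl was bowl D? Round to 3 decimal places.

Under each hypothesis, the probability of the observed sequence is: P(data | bowl A) = (9/10)(1/10)(1/10)(9/10)(9/10) = 0.00729; P(data | bowl B) = (2/7)(5/7)(5/7)(2/7)(2/7) = 0.0119; P(data | bowl C) = (2/7)(5/7)(5/7)(2/7)(2/7) = 0.0119; P(data | bowl D) = (2/8)(6/8)(6/8)(2/8)(2/8) = 0.0087891.
Multiplying each by its prior: 1/4 · 0.00729 = 0.0018225, 1/4 · 0.0119 = 0.002975, 1/4 · 0.0119 = 0.002975, 1/4 · 0.0087891 = 0.0021973; with total 0.0099697.
Hence P(bowl D | data) = (0.0021973) / (0.0099697) = 0.2204.

0.220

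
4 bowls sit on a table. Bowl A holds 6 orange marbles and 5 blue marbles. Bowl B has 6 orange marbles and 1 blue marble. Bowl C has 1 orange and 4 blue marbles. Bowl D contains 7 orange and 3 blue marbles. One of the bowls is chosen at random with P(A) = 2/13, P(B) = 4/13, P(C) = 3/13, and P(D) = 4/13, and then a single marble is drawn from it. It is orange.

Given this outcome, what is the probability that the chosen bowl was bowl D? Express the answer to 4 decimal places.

0.3536

Under each hypothesis, the probability of this draw is: P(data | bowl A) = (6/11) = 0.54545; P(data | bowl B) = (6/7) = 0.85714; P(data | bowl C) = (1/5) = 0.2; P(data | bowl D) = (7/10) = 0.7.
Multiplying each by its prior: 2/13 · 0.54545 = 0.083916, 4/13 · 0.85714 = 0.26374, 3/13 · 0.2 = 0.046154, 4/13 · 0.7 = 0.21538; summing to 0.60919.
By Bayes' rule, P(bowl D | data) = (0.21538) / (0.60919) = 0.35356.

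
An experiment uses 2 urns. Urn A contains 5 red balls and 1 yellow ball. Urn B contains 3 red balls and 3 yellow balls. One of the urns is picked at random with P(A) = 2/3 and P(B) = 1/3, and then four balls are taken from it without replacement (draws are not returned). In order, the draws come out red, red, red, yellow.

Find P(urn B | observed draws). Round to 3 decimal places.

For each hypothesis, P(data | H) works out to: P(data | urn A) = (5/6)(4/5)(3/4)(1/3) = 1/6; P(data | urn B) = (3/6)(2/5)(1/4)(3/3) = 1/20.
Weighting by the prior gives 2/3 · 1/6 = 1/9, 1/3 · 1/20 = 1/60; summing to 23/180.
By Bayes' rule, P(urn B | data) = (1/60) / (23/180) = 3/23.

0.130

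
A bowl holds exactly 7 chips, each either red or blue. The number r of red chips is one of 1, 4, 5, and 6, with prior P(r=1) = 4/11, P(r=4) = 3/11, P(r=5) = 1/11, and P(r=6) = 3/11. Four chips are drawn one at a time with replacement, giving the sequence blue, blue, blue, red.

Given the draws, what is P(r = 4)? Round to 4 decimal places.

0.2600

Compute the likelihood of the observed sequence for each case: P(data | r = 1) = (6/7)(6/7)(6/7)(1/7) = 0.089963; P(data | r = 4) = (3/7)(3/7)(3/7)(4/7) = 0.044981; P(data | r = 5) = (2/7)(2/7)(2/7)(5/7) = 0.01666; P(data | r = 6) = (1/7)(1/7)(1/7)(6/7) = 0.002499.
Multiplying each by its prior: 4/11 · 0.089963 = 0.032714, 3/11 · 0.044981 = 0.012268, 1/11 · 0.01666 = 0.0015145, 3/11 · 0.002499 = 0.00068153; with total 0.047177.
Hence P(r = 4 | data) = (0.012268) / (0.047177) = 0.26003.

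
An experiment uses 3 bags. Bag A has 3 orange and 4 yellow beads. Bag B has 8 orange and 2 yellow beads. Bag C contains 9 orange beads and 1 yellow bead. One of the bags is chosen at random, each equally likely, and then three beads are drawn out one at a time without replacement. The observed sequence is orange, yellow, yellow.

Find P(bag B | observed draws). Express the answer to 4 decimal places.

Under each hypothesis, the probability of the observed sequence is: P(data | bag A) = (3/7)(4/6)(3/5) = 6/35; P(data | bag B) = (8/10)(2/9)(1/8) = 1/45; P(data | bag C) = (9/10)(1/9)(0/8) = 0.
Multiplying each by its prior: 1/3 · 6/35 = 2/35, 1/3 · 1/45 = 1/135, 1/3 · 0 = 0; summing to 61/945.
Therefore the posterior P(bag B | data) = (1/135) / (61/945) = 7/61.

0.1148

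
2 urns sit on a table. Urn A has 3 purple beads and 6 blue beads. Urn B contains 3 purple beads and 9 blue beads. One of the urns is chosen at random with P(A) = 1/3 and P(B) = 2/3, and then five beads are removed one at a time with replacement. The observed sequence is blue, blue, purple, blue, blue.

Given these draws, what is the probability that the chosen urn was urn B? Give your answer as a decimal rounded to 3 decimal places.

For each hypothesis, P(data | H) works out to: P(data | urn A) = (6/9)(6/9)(3/9)(6/9)(6/9) = 0.065844; P(data | urn B) = (9/12)(9/12)(3/12)(9/12)(9/12) = 0.079102.
The prior-weighted likelihoods are 1/3 · 0.065844 = 0.021948, 2/3 · 0.079102 = 0.052734; summing to 0.074682.
Therefore the posterior P(urn B | data) = (0.052734) / (0.074682) = 0.70612.

0.706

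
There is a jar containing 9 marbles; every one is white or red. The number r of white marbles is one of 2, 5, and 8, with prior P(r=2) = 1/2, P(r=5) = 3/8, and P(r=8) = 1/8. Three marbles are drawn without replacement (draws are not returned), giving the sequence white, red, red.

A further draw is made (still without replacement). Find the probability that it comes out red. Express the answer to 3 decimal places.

0.659

The likelihood of the observed sequence under each hypothesis: P(data | r = 2) = (2/9)(7/8)(6/7) = 1/6; P(data | r = 5) = (5/9)(4/8)(3/7) = 5/42; P(data | r = 8) = (8/9)(1/8)(0/7) = 0.
Weighting by the prior gives 1/2 · 1/6 = 1/12, 3/8 · 5/42 = 5/112, 1/8 · 0 = 0; with total 43/336.
Dividing through by the total gives posterior P(r = 2 | data) = 28/43, P(r = 5 | data) = 15/43, P(r = 8 | data) = 0.
Averaging over the posterior, P(red next | data) = (5/6)(28/43) + (1/3)(15/43) = 85/129.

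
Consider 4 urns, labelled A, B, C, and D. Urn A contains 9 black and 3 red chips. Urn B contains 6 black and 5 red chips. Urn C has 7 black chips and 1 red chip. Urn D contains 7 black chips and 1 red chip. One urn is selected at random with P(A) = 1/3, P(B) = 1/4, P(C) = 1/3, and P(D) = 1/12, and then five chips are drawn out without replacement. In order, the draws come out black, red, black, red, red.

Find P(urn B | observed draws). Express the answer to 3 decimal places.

The likelihood of the observed sequence under each hypothesis: P(data | urn A) = (9/12)(3/11)(8/10)(2/9)(1/8) = 0.0045455; P(data | urn B) = (6/11)(5/10)(5/9)(4/8)(3/7) = 0.032468; P(data | urn C) = (7/8)(1/7)(6/6)(0/5) = 0; P(data | urn D) = (7/8)(1/7)(6/6)(0/5) = 0.
Weighting by the prior gives 1/3 · 0.0045455 = 0.0015152, 1/4 · 0.032468 = 0.0081169, 1/3 · 0 = 0, 1/12 · 0 = 0; with total 0.009632.
By Bayes' rule, P(urn B | data) = (0.0081169) / (0.009632) = 0.8427.

0.843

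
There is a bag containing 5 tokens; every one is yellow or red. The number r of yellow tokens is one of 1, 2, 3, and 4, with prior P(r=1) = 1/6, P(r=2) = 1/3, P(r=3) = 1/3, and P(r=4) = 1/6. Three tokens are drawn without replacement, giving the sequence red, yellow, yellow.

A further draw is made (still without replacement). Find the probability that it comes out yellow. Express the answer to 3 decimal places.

For each hypothesis, P(data | H) works out to: P(data | r = 1) = (4/5)(1/4)(0/3) = 0; P(data | r = 2) = (3/5)(2/4)(1/3) = 1/10; P(data | r = 3) = (2/5)(3/4)(2/3) = 1/5; P(data | r = 4) = (1/5)(4/4)(3/3) = 1/5.
Multiplying each by its prior: 1/6 · 0 = 0, 1/3 · 1/10 = 1/30, 1/3 · 1/5 = 1/15, 1/6 · 1/5 = 1/30; these sum to 2/15.
The posterior is then P(r = 1 | data) = 0, P(r = 2 | data) = 1/4, P(r = 3 | data) = 1/2, P(r = 4 | data) = 1/4.
So P(yellow next | data) = Σ P(yellow next | H) P(H | data) = (0)(1/4) + (1/2)(1/2) + (1)(1/4) = 1/2.

0.500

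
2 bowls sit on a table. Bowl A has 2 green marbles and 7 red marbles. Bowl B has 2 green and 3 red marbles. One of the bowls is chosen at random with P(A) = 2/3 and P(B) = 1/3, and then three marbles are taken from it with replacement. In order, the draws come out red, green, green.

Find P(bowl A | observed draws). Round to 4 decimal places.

0.4445

The likelihood of the observed sequence under each hypothesis: P(data | bowl A) = (7/9)(2/9)(2/9) = 0.038409; P(data | bowl B) = (3/5)(2/5)(2/5) = 0.096.
The prior-weighted likelihoods are 2/3 · 0.038409 = 0.025606, 1/3 · 0.096 = 0.032; with total 0.057606.
So P(bowl A | data) = (0.025606) / (0.057606) = 0.4445.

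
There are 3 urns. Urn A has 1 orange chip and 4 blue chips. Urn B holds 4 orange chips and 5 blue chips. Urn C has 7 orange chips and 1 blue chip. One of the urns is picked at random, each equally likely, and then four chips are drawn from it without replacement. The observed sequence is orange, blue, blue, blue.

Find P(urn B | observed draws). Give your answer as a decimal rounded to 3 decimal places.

0.284

For each hypothesis, P(data | H) works out to: P(data | urn A) = (1/5)(4/4)(3/3)(2/2) = 1/5; P(data | urn B) = (4/9)(5/8)(4/7)(3/6) = 5/63; P(data | urn C) = (7/8)(1/7)(0/6) = 0.
Multiplying each by its prior: 1/3 · 1/5 = 1/15, 1/3 · 5/63 = 5/189, 1/3 · 0 = 0; with total 88/945.
Hence P(urn B | data) = (5/189) / (88/945) = 25/88.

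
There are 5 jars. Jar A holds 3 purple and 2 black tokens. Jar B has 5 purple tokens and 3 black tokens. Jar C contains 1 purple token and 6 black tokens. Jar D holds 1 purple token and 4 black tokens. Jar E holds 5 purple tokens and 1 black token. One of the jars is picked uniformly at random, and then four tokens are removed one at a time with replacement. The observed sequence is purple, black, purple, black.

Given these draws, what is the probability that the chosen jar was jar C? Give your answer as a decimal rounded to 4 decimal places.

The likelihood of the observed sequence under each hypothesis: P(data | jar A) = (3/5)(2/5)(3/5)(2/5) = 0.0576; P(data | jar B) = (5/8)(3/8)(5/8)(3/8) = 0.054932; P(data | jar C) = (1/7)(6/7)(1/7)(6/7) = 0.014994; P(data | jar D) = (1/5)(4/5)(1/5)(4/5) = 0.0256; P(data | jar E) = (5/6)(1/6)(5/6)(1/6) = 0.01929.
Weighting by the prior gives 1/5 · 0.0576 = 0.01152, 1/5 · 0.054932 = 0.010986, 1/5 · 0.014994 = 0.0029988, 1/5 · 0.0256 = 0.00512, 1/5 · 0.01929 = 0.003858; these sum to 0.034483.
By Bayes' rule, P(jar C | data) = (0.0029988) / (0.034483) = 0.086963.

0.0870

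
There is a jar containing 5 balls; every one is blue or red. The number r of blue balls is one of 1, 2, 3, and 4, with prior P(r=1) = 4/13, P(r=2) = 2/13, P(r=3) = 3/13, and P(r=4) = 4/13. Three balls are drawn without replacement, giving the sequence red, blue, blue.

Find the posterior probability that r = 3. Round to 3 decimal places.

Compute the likelihood of the observed sequence for each case: P(data | r = 1) = (4/5)(1/4)(0/3) = 0; P(data | r = 2) = (3/5)(2/4)(1/3) = 1/10; P(data | r = 3) = (2/5)(3/4)(2/3) = 1/5; P(data | r = 4) = (1/5)(4/4)(3/3) = 1/5.
Multiplying each by its prior: 4/13 · 0 = 0, 2/13 · 1/10 = 1/65, 3/13 · 1/5 = 3/65, 4/13 · 1/5 = 4/65; with total 8/65.
Therefore the posterior P(r = 3 | data) = (3/65) / (8/65) = 3/8.

0.375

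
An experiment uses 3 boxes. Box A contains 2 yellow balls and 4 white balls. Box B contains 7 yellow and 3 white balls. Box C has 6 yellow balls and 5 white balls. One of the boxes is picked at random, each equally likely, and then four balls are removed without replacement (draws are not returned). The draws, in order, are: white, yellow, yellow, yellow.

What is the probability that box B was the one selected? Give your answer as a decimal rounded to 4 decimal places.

0.6226

The likelihood of the observed sequence under each hypothesis: P(data | box A) = (4/6)(2/5)(1/4)(0/3) = 0; P(data | box B) = (3/10)(7/9)(6/8)(5/7) = 1/8; P(data | box C) = (5/11)(6/10)(5/9)(4/8) = 5/66.
Weighting by the prior gives 1/3 · 0 = 0, 1/3 · 1/8 = 1/24, 1/3 · 5/66 = 5/198; with total 53/792.
So P(box B | data) = (1/24) / (53/792) = 33/53.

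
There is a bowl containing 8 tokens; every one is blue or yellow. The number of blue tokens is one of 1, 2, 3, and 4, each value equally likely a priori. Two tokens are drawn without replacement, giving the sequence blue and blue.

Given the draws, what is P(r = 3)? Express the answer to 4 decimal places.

The likelihood of the observed sequence under each hypothesis: P(data | r = 1) = (1/8)(0/7) = 0; P(data | r = 2) = (2/8)(1/7) = 1/28; P(data | r = 3) = (3/8)(2/7) = 3/28; P(data | r = 4) = (4/8)(3/7) = 3/14.
The prior-weighted likelihoods are 1/4 · 0 = 0, 1/4 · 1/28 = 1/112, 1/4 · 3/28 = 3/112, 1/4 · 3/14 = 3/56; with total 5/56.
Hence P(r = 3 | data) = (3/112) / (5/56) = 3/10.

0.3000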